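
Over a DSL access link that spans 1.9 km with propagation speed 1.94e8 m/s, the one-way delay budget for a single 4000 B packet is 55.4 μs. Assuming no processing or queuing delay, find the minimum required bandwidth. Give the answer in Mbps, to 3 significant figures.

L = 32000 bits.
Propagation delay = 1900 / 194000000 = 9.79381 μs.
Transmission budget = 55.4 − 9.79381 = 45.6062 μs.
R ≥ L / t_tx = 32000 bits / 4.56062e-05 s = 702 Mbps.

702 Mbps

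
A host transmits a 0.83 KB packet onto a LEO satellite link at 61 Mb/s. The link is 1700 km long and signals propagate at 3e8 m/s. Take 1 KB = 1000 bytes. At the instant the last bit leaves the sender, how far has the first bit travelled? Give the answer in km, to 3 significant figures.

t_tx = L/R = 6640/61000000 = 0.000108852 s.
Distance = s × t_tx = 300000000 × 0.000108852 = 32.7 km.

32.7 km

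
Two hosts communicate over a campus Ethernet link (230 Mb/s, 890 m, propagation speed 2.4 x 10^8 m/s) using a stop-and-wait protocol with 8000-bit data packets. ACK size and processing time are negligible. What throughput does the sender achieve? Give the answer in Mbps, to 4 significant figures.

t_tx = L/R = 8000/230000000 = 3.47826e-05 s.
t_prop = 890/240000000 = 3.70833e-06 s; RTT = 7.41667e-06 s.
Cycle = t_tx + RTT = 4.21993e-05 s.
Throughput = L / cycle = 8000 / 4.21993e-05 = 189.6 Mbps.

189.6 Mbps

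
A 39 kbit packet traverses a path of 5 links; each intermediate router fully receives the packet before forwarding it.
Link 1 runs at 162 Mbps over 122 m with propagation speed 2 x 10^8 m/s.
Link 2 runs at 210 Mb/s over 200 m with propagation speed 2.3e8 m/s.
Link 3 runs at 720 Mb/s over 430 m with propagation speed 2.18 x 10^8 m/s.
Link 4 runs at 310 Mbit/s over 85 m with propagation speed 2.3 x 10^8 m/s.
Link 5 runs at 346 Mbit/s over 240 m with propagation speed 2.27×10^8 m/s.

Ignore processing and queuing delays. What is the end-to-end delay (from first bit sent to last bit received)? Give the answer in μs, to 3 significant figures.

L = 39000 bits.
Transmission delays (L/R per hop): 240.741, 185.714, 54.1667, 125.806, 112.717 μs; sum = 719.145 μs.
Propagation delays (d/s per hop): 0.61, 0.869565, 1.97248, 0.369565, 1.05727 μs; sum = 4.87888 μs.
End-to-end = 724 μs.

724 μs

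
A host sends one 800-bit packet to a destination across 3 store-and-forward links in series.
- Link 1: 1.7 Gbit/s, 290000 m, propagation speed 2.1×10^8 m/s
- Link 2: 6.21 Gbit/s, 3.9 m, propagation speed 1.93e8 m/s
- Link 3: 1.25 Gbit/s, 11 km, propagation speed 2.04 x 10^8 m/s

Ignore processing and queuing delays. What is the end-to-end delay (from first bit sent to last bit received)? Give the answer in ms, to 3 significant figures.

1.44 ms

Transmission delays (L/R per hop): 0.000470588, 0.000128824, 0.00064 ms; sum = 0.00123941 ms.
Propagation delays (d/s per hop): 1.38095, 2.02073e-05, 0.0539216 ms; sum = 1.43489 ms.
End-to-end = 1.44 ms.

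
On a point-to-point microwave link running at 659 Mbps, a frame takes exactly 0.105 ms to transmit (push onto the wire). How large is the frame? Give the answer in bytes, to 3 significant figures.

L = R × t_tx = 659000000 b/s × 0.000105 s = 69195 bits.
In bytes: 69195 / 8 = 8650 bytes.

8650 bytes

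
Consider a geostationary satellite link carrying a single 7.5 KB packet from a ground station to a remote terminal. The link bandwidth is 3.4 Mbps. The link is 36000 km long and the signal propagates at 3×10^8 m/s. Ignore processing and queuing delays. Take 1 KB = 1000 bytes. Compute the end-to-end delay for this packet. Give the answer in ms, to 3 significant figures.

138 ms

L = 60000 bits.
Transmission delay = L/R = 60000 / 3400000 = 17.6471 ms.
Propagation delay = d/s = 36000000 m / 300000000 m/s = 120 ms.
Total = 138 ms.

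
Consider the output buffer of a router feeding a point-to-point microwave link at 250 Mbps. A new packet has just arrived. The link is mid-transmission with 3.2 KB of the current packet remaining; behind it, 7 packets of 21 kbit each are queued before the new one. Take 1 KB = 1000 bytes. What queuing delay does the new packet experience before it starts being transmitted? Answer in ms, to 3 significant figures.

Each queued packet: L/R = 21000/250000000 = 0.084 ms.
7 queued → 0.588 ms.
Plus remaining 25600 bits of current packet: 0.1024 ms.
Queuing delay = 0.690 ms.

0.690 ms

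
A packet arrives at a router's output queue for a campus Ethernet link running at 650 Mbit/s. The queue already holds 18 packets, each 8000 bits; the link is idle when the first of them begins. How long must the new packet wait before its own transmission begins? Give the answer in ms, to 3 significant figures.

Each queued packet: L/R = 8000/650000000 = 0.0123077 ms.
18 queued → 0.221538 ms.
Queuing delay = 0.222 ms.

0.222 ms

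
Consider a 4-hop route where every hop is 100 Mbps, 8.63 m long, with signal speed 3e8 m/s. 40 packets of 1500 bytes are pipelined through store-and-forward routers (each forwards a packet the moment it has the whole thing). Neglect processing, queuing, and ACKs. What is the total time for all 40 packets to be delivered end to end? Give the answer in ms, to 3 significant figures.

5.16 ms

Per-hop transmission t_tx = L/R = 12000/100000000 = 0.12 ms.
Per-hop propagation t_prop = 8.63/300000000 = 2.87667e-05 ms.
Pipeline fill: first packet needs 4·t_tx to clear all hops; remaining 39 packets each add one t_tx.
Total = (4+40-1)·t_tx + 4·t_prop = 43·0.12 + 4·2.87667e-05 = 5.16 ms.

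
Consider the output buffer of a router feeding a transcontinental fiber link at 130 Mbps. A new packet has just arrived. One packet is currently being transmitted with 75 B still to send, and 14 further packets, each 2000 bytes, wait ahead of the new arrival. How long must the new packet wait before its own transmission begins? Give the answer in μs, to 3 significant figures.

Each queued packet: L/R = 16000/130000000 = 123.077 μs.
14 queued → 1723.08 μs.
Plus remaining 600 bits of current packet: 4.61538 μs.
Queuing delay = 1730 μs.

1730 μs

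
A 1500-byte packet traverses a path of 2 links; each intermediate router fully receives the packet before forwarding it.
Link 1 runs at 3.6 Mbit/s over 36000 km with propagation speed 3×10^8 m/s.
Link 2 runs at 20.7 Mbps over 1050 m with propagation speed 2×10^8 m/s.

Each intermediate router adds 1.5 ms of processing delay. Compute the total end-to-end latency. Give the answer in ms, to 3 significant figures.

L = 1500 × 8 = 12000 bits.
Transmission delays (L/R per hop): 3.33333, 0.57971 ms; sum = 3.91304 ms.
Propagation delays (d/s per hop): 120, 0.00525 ms; sum = 120.005 ms.
Processing at 1 router(s): 1 × 1.5 ms = 1.5 ms.
End-to-end = 125 ms.

125 ms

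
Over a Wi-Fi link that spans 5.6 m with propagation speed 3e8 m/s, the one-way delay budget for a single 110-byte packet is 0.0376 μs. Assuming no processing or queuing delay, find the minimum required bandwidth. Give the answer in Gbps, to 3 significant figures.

L = 880 bits.
Propagation delay = 5.6 / 300000000 = 0.0186667 μs.
Transmission budget = 0.0376 − 0.0186667 = 0.0189333 μs.
R ≥ L / t_tx = 880 bits / 1.89333e-08 s = 46.5 Gbps.

46.5 Gbps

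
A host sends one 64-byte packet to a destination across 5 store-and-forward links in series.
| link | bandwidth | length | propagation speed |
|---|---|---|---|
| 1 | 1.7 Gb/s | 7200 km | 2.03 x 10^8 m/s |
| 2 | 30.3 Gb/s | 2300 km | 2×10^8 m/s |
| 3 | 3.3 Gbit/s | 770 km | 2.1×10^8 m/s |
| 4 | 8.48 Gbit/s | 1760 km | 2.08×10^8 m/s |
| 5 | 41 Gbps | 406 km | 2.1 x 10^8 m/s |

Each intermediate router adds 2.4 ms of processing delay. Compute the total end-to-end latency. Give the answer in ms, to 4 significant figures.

L = 64 × 8 = 512 bits.
Transmission delays (L/R per hop): 0.000301176, 1.68977e-05, 0.000155152, 6.03774e-05, 1.24878e-05 ms; sum = 0.000546091 ms.
Propagation delays (d/s per hop): 35.468, 11.5, 3.66667, 8.46154, 1.93333 ms; sum = 61.0295 ms.
Processing at 4 router(s): 4 × 2.4 ms = 9.6 ms.
End-to-end = 70.63 ms.

70.63 ms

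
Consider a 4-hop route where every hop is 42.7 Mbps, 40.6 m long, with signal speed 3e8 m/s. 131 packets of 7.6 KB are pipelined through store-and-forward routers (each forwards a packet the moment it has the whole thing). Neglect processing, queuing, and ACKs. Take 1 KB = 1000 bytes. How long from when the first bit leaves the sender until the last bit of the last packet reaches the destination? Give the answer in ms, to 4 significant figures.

190.8 ms

Per-hop transmission t_tx = L/R = 60800/42700000 = 1.42389 ms.
Per-hop propagation t_prop = 40.6/300000000 = 0.000135333 ms.
Pipeline fill: first packet needs 4·t_tx to clear all hops; remaining 130 packets each add one t_tx.
Total = (4+131-1)·t_tx + 4·t_prop = 134·1.42389 + 4·0.000135333 = 190.8 ms.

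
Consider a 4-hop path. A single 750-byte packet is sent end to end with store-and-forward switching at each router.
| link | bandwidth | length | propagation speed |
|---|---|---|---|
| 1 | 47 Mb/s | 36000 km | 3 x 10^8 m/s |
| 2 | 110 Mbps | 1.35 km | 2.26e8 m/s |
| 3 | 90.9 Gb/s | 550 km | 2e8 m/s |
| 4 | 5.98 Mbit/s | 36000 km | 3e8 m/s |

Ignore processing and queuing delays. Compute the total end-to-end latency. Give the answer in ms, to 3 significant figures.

244 ms

L = 750 × 8 = 6000 bits.
Transmission delays (L/R per hop): 0.12766, 0.0545455, 6.60066e-05, 1.00334 ms; sum = 1.18562 ms.
Propagation delays (d/s per hop): 120, 0.00597345, 2.75, 120 ms; sum = 242.756 ms.
End-to-end = 244 ms.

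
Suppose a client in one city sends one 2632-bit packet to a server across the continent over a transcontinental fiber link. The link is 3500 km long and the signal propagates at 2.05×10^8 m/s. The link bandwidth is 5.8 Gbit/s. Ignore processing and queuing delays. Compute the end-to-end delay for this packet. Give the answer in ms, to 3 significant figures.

17.1 ms

Transmission delay = L/R = 2632 / 5800000000 = 0.000453793 ms.
Propagation delay = d/s = 3500000 m / 2.05e+08 m/s = 17.0732 ms.
Total = 17.1 ms.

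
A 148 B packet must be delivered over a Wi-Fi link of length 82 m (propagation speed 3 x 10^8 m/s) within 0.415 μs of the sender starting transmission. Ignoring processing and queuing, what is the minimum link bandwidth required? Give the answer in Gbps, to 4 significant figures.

L = 1184 bits.
Propagation delay = 82 / 300000000 = 0.273333 μs.
Transmission budget = 0.415 − 0.273333 = 0.141667 μs.
R ≥ L / t_tx = 1184 bits / 1.41667e-07 s = 8.358 Gbps.

8.358 Gbps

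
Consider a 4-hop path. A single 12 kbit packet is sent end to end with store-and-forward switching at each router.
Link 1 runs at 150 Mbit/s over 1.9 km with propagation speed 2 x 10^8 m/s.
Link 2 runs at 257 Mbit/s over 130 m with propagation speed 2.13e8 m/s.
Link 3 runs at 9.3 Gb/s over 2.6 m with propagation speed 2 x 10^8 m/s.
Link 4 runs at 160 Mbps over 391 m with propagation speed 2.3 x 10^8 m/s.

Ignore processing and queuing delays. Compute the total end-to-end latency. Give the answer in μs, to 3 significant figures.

L = 12000 bits.
Transmission delays (L/R per hop): 80, 46.6926, 1.29032, 75 μs; sum = 202.983 μs.
Propagation delays (d/s per hop): 9.5, 0.610329, 0.013, 1.7 μs; sum = 11.8233 μs.
End-to-end = 215 μs.

215 μs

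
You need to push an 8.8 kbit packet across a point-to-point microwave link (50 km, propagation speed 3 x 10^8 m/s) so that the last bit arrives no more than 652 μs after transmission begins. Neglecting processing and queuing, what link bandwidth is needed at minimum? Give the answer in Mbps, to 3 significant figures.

18.1 Mbps

Propagation delay = 50000 / 300000000 = 166.667 μs.
Transmission budget = 652 − 166.667 = 485.333 μs.
R ≥ L / t_tx = 8800 bits / 0.000485333 s = 18.1 Mbps.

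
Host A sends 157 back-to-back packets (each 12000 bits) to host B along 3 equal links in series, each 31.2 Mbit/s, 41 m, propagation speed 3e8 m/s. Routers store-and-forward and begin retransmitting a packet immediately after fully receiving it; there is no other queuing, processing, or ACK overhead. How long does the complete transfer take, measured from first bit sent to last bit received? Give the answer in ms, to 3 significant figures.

Per-hop transmission t_tx = L/R = 12000/31200000 = 0.384615 ms.
Per-hop propagation t_prop = 41/300000000 = 0.000136667 ms.
Pipeline fill: first packet needs 3·t_tx to clear all hops; remaining 156 packets each add one t_tx.
Total = (3+157-1)·t_tx + 3·t_prop = 159·0.384615 + 3·0.000136667 = 61.2 ms.

61.2 ms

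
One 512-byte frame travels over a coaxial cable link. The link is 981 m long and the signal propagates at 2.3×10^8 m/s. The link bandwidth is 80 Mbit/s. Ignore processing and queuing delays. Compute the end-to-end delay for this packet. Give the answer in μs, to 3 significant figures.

L = 512 × 8 = 4096 bits.
Transmission delay = L/R = 4096 / 80000000 = 51.2 μs.
Propagation delay = d/s = 981 m / 2.3e+08 m/s = 4.26522 μs.
Total = 55.5 μs.

55.5 μs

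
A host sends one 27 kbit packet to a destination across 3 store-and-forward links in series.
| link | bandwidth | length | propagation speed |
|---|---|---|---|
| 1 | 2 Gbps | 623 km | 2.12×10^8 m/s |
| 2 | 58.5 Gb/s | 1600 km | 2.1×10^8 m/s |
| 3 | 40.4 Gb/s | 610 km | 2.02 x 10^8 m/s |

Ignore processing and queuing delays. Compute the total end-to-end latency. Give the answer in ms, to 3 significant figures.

13.6 ms

L = 27000 bits.
Transmission delays (L/R per hop): 0.0135, 0.000461538, 0.000668317 ms; sum = 0.0146299 ms.
Propagation delays (d/s per hop): 2.93868, 7.61905, 3.0198 ms; sum = 13.5775 ms.
End-to-end = 13.6 ms.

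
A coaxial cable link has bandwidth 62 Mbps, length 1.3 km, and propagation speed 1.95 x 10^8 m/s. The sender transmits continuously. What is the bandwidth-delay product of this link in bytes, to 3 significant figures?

51.7 bytes

Propagation delay = 1300 / 195000000 = 6.66667e-06 s.
BDP = R × t_prop = 62000000 × 6.66667e-06 = 413.333 bits.
In bytes: 413.333/8 = 51.7 bytes.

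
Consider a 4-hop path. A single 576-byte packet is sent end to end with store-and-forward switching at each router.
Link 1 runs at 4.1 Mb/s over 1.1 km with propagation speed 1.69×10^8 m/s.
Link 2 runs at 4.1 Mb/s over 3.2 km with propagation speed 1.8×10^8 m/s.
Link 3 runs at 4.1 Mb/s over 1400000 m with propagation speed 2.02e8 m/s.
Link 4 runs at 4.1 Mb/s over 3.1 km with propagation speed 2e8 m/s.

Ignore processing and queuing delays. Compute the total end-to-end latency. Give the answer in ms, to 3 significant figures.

11.5 ms

L = 576 × 8 = 4608 bits.
Transmission delay per hop = L/R = 4608/4.1e+06 = 1.1239 ms; 4 hops → 4.49561 ms.
Propagation delays (d/s per hop): 0.00650888, 0.0177778, 6.93069, 0.0155 ms; sum = 6.97048 ms.
End-to-end = 11.5 ms.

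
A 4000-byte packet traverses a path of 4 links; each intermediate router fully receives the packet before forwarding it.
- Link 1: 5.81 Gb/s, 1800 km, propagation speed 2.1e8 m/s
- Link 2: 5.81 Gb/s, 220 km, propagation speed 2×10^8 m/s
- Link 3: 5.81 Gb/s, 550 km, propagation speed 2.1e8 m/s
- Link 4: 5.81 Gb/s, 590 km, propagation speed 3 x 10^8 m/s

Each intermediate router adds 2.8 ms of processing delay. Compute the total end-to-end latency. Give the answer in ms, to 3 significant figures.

22.7 ms

L = 4000 × 8 = 32000 bits.
Transmission delay per hop = L/R = 32000/5810000000 = 0.00550775 ms; 4 hops → 0.022031 ms.
Propagation delays (d/s per hop): 8.57143, 1.1, 2.61905, 1.96667 ms; sum = 14.2571 ms.
Processing at 3 router(s): 3 × 2.8 ms = 8.4 ms.
End-to-end = 22.7 ms.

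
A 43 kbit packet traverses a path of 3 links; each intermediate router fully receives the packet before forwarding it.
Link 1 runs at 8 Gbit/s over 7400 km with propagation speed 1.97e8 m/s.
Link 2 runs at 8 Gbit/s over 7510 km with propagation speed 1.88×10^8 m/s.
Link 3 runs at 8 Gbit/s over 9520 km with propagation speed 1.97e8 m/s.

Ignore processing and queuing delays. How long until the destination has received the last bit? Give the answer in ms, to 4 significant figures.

L = 43000 bits.
Transmission delay per hop = L/R = 43000/8000000000 = 0.005375 ms; 3 hops → 0.016125 ms.
Propagation delays (d/s per hop): 37.5635, 39.9468, 48.3249 ms; sum = 125.835 ms.
End-to-end = 125.9 ms.

125.9 ms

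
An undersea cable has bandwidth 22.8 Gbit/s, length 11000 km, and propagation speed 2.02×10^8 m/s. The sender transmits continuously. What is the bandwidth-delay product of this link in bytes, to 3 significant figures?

Propagation delay = 11000000 / 202000000 = 0.0544554 s.
BDP = R × t_prop = 22800000000 × 0.0544554 = 1241580000 bits.
In bytes: 1241580000/8 = 155000000 bytes.

155000000 bytes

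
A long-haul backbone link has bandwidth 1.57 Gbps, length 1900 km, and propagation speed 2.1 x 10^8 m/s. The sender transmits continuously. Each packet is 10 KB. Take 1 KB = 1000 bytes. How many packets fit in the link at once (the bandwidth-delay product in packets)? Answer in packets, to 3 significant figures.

Propagation delay = 1900000 / 210000000 = 0.00904762 s.
BDP = R × t_prop = 1570000000 × 0.00904762 = 14204800 bits.
In packets of 80000 bits: 178 packets.

178 packets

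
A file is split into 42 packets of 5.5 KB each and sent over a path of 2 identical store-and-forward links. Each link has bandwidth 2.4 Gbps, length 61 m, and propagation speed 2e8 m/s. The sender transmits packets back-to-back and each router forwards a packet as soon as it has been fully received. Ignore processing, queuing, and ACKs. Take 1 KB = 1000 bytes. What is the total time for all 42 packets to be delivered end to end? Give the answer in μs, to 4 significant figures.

788.9 μs

Per-hop transmission t_tx = L/R = 44000/2400000000 = 18.3333 μs.
Per-hop propagation t_prop = 61/200000000 = 0.305 μs.
Pipeline fill: first packet needs 2·t_tx to clear all hops; remaining 41 packets each add one t_tx.
Total = (2+42-1)·t_tx + 2·t_prop = 43·18.3333 + 2·0.305 = 788.9 μs.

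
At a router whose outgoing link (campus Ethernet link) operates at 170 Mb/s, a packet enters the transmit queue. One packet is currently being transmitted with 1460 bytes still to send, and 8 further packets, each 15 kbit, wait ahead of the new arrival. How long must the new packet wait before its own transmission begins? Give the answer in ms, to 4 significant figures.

Each queued packet: L/R = 15000/170000000 = 0.0882353 ms.
8 queued → 0.705882 ms.
Plus remaining 11680 bits of current packet: 0.0687059 ms.
Queuing delay = 0.7746 ms.

0.7746 ms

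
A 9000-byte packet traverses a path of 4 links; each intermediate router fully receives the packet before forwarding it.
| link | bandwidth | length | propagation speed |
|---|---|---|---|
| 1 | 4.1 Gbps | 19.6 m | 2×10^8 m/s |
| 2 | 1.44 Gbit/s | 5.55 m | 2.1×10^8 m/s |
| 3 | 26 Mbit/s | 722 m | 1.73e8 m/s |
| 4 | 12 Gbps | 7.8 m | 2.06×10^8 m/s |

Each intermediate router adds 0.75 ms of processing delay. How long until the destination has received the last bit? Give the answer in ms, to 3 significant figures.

5.10 ms

L = 9000 × 8 = 72000 bits.
Transmission delays (L/R per hop): 0.017561, 0.05, 2.76923, 0.006 ms; sum = 2.84279 ms.
Propagation delays (d/s per hop): 9.8e-05, 2.64286e-05, 0.00417341, 3.78641e-05 ms; sum = 0.0043357 ms.
Processing at 3 router(s): 3 × 0.75 ms = 2.25 ms.
End-to-end = 5.10 ms.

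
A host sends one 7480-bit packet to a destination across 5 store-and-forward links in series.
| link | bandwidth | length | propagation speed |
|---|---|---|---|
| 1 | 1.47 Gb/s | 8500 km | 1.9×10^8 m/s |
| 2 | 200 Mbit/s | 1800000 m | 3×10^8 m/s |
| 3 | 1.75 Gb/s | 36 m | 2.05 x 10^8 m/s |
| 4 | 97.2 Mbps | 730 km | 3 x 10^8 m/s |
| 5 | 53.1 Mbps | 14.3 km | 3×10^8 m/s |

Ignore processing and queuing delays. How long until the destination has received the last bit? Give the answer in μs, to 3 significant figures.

Transmission delays (L/R per hop): 5.08844, 37.4, 4.27429, 76.9547, 140.866 μs; sum = 264.584 μs.
Propagation delays (d/s per hop): 44736.8, 6000, 0.17561, 2433.33, 47.6667 μs; sum = 53218 μs.
End-to-end = 53500 μs.

53500 μs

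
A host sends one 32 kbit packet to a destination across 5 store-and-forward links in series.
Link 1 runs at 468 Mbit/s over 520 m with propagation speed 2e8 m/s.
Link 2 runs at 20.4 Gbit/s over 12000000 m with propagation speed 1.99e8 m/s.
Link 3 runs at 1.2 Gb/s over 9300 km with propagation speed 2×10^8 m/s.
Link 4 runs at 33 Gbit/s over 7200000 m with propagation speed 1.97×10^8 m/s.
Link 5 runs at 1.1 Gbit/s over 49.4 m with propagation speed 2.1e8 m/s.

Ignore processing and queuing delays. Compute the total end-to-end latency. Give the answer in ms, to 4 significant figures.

L = 32000 bits.
Transmission delays (L/R per hop): 0.0683761, 0.00156863, 0.0266667, 0.000969697, 0.0290909 ms; sum = 0.126672 ms.
Propagation delays (d/s per hop): 0.0026, 60.3015, 46.5, 36.5482, 0.000235238 ms; sum = 143.353 ms.
End-to-end = 143.5 ms.

143.5 ms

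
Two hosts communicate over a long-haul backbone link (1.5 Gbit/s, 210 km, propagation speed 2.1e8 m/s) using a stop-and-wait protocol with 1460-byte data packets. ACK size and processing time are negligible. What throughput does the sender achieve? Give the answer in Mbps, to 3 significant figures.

5.82 Mbps

t_tx = L/R = 11680/1500000000 = 7.78667e-06 s.
t_prop = 210000/210000000 = 0.001 s; RTT = 0.002 s.
Cycle = t_tx + RTT = 0.00200779 s.
Throughput = L / cycle = 11680 / 0.00200779 = 5.82 Mbps.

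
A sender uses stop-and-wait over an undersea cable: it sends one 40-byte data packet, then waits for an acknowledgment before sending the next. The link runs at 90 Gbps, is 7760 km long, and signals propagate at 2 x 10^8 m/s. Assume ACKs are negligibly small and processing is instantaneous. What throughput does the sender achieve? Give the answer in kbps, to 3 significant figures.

4.12 kbps

t_tx = L/R = 320/90000000000 = 3.55556e-09 s.
t_prop = 7760000/200000000 = 0.0388 s; RTT = 0.0776 s.
Cycle = t_tx + RTT = 0.0776 s.
Throughput = L / cycle = 320 / 0.0776 = 4.12 kbps.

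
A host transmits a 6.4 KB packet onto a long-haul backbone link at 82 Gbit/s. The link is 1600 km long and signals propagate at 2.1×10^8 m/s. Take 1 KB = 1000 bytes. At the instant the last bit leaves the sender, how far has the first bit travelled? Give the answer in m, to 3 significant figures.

t_tx = L/R = 51200/82000000000 = 6.2439e-07 s.
Distance = s × t_tx = 210000000 × 6.2439e-07 = 131 m.

131 m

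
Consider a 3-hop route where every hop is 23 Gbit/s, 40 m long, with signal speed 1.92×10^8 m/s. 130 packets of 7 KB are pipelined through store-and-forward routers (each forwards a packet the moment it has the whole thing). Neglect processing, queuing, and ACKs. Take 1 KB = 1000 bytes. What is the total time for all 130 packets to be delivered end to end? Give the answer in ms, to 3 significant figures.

Per-hop transmission t_tx = L/R = 56000/23000000000 = 0.00243478 ms.
Per-hop propagation t_prop = 40/192000000 = 0.000208333 ms.
Pipeline fill: first packet needs 3·t_tx to clear all hops; remaining 129 packets each add one t_tx.
Total = (3+130-1)·t_tx + 3·t_prop = 132·0.00243478 + 3·0.000208333 = 0.322 ms.

0.322 ms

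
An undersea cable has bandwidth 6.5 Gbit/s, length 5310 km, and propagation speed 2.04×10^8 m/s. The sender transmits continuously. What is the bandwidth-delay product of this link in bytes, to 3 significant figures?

21100000 bytes

Propagation delay = 5310000 / 204000000 = 0.0260294 s.
BDP = R × t_prop = 6500000000 × 0.0260294 = 169191000 bits.
In bytes: 169191000/8 = 21100000 bytes.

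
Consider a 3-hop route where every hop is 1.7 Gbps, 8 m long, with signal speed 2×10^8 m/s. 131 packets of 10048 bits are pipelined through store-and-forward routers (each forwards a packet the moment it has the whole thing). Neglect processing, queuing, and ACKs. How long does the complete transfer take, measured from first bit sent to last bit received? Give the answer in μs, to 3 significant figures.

Per-hop transmission t_tx = L/R = 10048/1700000000 = 5.91059 μs.
Per-hop propagation t_prop = 8/200000000 = 0.04 μs.
Pipeline fill: first packet needs 3·t_tx to clear all hops; remaining 130 packets each add one t_tx.
Total = (3+131-1)·t_tx + 3·t_prop = 133·5.91059 + 3·0.04 = 786 μs.

786 μs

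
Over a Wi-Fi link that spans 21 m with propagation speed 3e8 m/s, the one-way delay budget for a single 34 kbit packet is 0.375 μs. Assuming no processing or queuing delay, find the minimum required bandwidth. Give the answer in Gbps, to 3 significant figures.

Propagation delay = 21 / 300000000 = 0.07 μs.
Transmission budget = 0.375 − 0.07 = 0.305 μs.
R ≥ L / t_tx = 34000 bits / 3.05e-07 s = 111 Gbps.

111 Gbps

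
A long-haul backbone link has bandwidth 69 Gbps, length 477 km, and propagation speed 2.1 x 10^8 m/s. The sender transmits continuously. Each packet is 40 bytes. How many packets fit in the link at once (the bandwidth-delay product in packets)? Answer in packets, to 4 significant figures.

Propagation delay = 477000 / 210000000 = 0.00227143 s.
BDP = R × t_prop = 69000000000 × 0.00227143 = 156729000 bits.
In packets of 320 bits: 489800 packets.

489800 packets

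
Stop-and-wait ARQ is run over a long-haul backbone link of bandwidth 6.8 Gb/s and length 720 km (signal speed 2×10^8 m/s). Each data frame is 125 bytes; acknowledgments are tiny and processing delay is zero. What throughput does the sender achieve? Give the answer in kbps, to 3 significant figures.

139 kbps

t_tx = L/R = 1000/6800000000 = 1.47059e-07 s.
t_prop = 720000/200000000 = 0.0036 s; RTT = 0.0072 s.
Cycle = t_tx + RTT = 0.00720015 s.
Throughput = L / cycle = 1000 / 0.00720015 = 139 kbps.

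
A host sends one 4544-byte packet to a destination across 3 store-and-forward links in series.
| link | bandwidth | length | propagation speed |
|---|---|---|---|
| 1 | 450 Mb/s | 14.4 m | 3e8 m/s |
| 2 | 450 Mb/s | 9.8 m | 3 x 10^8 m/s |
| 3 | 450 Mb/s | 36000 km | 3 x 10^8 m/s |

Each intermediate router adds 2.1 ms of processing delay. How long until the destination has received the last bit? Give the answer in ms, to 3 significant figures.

124 ms

L = 4544 × 8 = 36352 bits.
Transmission delay per hop = L/R = 36352/450000000 = 0.0807822 ms; 3 hops → 0.242347 ms.
Propagation delays (d/s per hop): 4.8e-05, 3.26667e-05, 120 ms; sum = 120 ms.
Processing at 2 router(s): 2 × 2.1 ms = 4.2 ms.
End-to-end = 124 ms.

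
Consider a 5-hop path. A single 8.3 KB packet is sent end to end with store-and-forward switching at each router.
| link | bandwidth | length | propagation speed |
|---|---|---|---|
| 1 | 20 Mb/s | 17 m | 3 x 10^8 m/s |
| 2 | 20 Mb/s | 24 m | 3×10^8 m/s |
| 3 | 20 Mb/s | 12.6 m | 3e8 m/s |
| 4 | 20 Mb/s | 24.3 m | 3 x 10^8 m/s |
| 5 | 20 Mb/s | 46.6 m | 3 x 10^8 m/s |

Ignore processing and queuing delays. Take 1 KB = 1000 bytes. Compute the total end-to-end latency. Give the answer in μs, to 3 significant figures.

16600 μs

L = 66400 bits.
Transmission delay per hop = L/R = 66400/20000000 = 3320 μs; 5 hops → 16600 μs.
Propagation delays (d/s per hop): 0.0566667, 0.08, 0.042, 0.081, 0.155333 μs; sum = 0.415 μs.
End-to-end = 16600 μs.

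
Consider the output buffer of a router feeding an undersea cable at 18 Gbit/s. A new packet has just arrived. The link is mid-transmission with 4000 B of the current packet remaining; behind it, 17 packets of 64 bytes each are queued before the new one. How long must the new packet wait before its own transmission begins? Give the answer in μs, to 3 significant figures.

Each queued packet: L/R = 512/18000000000 = 0.0284444 μs.
17 queued → 0.483556 μs.
Plus remaining 32000 bits of current packet: 1.77778 μs.
Queuing delay = 2.26 μs.

2.26 μs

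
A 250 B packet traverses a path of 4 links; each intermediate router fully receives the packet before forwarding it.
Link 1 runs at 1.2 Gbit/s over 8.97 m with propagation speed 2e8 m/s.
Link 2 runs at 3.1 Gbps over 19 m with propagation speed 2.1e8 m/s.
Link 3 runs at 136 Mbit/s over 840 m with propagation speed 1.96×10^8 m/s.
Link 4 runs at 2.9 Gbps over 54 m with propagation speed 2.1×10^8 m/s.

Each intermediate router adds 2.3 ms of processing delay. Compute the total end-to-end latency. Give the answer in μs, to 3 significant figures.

6920 μs

L = 250 × 8 = 2000 bits.
Transmission delays (L/R per hop): 1.66667, 0.645161, 14.7059, 0.689655 μs; sum = 17.7074 μs.
Propagation delays (d/s per hop): 0.04485, 0.0904762, 4.28571, 0.257143 μs; sum = 4.67818 μs.
Processing at 3 router(s): 3 × 2.3 ms = 6900 μs.
End-to-end = 6920 μs.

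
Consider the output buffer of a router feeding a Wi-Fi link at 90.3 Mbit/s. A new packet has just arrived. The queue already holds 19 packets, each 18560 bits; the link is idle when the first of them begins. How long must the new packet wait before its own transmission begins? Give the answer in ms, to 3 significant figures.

3.91 ms

Each queued packet: L/R = 18560/90300000 = 0.205537 ms.
19 queued → 3.9052 ms.
Queuing delay = 3.91 ms.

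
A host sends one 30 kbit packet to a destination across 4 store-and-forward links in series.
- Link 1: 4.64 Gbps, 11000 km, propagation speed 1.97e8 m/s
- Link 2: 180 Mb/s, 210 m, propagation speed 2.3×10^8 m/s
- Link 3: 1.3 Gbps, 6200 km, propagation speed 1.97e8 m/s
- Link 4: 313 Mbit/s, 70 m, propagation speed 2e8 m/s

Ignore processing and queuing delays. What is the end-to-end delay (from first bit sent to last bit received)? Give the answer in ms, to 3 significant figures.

87.6 ms

L = 30000 bits.
Transmission delays (L/R per hop): 0.00646552, 0.166667, 0.0230769, 0.0958466 ms; sum = 0.292056 ms.
Propagation delays (d/s per hop): 55.8376, 0.000913043, 31.4721, 0.00035 ms; sum = 87.3109 ms.
End-to-end = 87.6 ms.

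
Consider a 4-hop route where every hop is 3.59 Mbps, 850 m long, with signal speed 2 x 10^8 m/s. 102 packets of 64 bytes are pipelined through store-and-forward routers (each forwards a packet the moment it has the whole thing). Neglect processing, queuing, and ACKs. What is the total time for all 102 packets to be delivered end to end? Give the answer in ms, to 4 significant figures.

Per-hop transmission t_tx = L/R = 512/3590000 = 0.142618 ms.
Per-hop propagation t_prop = 850/200000000 = 0.00425 ms.
Pipeline fill: first packet needs 4·t_tx to clear all hops; remaining 101 packets each add one t_tx.
Total = (4+102-1)·t_tx + 4·t_prop = 105·0.142618 + 4·0.00425 = 14.99 ms.

14.99 ms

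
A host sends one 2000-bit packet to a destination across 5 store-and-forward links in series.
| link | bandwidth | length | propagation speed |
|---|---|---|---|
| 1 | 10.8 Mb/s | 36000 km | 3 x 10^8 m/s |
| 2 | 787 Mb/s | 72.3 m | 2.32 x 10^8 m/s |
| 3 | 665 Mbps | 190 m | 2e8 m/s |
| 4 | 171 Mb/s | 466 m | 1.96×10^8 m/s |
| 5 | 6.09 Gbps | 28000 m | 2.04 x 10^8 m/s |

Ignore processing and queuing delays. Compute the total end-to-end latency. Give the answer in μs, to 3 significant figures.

Transmission delays (L/R per hop): 185.185, 2.5413, 3.00752, 11.6959, 0.328407 μs; sum = 202.758 μs.
Propagation delays (d/s per hop): 120000, 0.311638, 0.95, 2.37755, 137.255 μs; sum = 120141 μs.
End-to-end = 120000 μs.

120000 μs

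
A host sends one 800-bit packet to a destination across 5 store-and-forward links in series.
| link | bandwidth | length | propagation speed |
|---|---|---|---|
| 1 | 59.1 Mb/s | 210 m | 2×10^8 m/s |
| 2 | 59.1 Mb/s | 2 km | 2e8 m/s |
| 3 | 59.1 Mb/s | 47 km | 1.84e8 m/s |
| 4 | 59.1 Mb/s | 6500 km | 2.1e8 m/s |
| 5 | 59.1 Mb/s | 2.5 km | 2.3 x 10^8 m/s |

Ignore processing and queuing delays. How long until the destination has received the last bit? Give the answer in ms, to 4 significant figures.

Transmission delay per hop = L/R = 800/59100000 = 0.0135364 ms; 5 hops → 0.0676819 ms.
Propagation delays (d/s per hop): 0.00105, 0.01, 0.255435, 30.9524, 0.0108696 ms; sum = 31.2297 ms.
End-to-end = 31.30 ms.

31.30 ms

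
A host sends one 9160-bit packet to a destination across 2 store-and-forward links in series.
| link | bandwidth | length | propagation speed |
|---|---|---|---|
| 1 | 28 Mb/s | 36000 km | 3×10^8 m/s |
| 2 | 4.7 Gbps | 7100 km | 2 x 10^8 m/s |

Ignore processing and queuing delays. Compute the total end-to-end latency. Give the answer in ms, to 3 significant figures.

156 ms

Transmission delays (L/R per hop): 0.327143, 0.00194894 ms; sum = 0.329092 ms.
Propagation delays (d/s per hop): 120, 35.5 ms; sum = 155.5 ms.
End-to-end = 156 ms.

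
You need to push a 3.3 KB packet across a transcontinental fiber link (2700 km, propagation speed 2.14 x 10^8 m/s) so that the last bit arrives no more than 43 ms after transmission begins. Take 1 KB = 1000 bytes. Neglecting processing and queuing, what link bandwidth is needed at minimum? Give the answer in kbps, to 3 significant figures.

869 kbps

L = 26400 bits.
Propagation delay = 2700000 / 214000000 = 12.6168 ms.
Transmission budget = 43 − 12.6168 = 30.3832 ms.
R ≥ L / t_tx = 26400 bits / 0.0303832 s = 869 kbps.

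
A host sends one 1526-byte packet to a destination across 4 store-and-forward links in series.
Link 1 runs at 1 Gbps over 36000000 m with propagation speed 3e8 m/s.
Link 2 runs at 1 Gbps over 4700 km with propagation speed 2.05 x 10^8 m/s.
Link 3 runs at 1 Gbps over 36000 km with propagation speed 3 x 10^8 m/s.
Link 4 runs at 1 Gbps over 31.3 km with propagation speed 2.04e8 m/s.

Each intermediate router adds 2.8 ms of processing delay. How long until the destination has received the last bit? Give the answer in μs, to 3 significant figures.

272000 μs

L = 1526 × 8 = 12208 bits.
Transmission delay per hop = L/R = 12208/1000000000 = 12.208 μs; 4 hops → 48.832 μs.
Propagation delays (d/s per hop): 120000, 22926.8, 120000, 153.431 μs; sum = 263080 μs.
Processing at 3 router(s): 3 × 2.8 ms = 8400 μs.
End-to-end = 272000 μs.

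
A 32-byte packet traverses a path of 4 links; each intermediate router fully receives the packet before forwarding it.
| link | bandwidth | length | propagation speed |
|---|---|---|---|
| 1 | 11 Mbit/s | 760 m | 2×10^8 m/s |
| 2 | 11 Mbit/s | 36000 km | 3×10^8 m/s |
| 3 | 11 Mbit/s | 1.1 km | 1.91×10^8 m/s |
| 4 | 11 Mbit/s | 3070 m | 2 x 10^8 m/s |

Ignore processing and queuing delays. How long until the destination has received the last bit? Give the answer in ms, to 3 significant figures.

L = 32 × 8 = 256 bits.
Transmission delay per hop = L/R = 256/11000000 = 0.0232727 ms; 4 hops → 0.0930909 ms.
Propagation delays (d/s per hop): 0.0038, 120, 0.00575916, 0.01535 ms; sum = 120.025 ms.
End-to-end = 120 ms.

120 ms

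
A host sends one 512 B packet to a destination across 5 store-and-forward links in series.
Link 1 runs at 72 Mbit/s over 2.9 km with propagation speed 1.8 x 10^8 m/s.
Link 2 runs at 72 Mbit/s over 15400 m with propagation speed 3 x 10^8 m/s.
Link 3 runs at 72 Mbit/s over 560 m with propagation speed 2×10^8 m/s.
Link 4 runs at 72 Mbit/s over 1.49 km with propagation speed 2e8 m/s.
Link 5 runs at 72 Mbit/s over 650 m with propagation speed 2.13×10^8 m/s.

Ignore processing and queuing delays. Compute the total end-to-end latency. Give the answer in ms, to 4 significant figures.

0.3652 ms

L = 512 × 8 = 4096 bits.
Transmission delay per hop = L/R = 4096/72000000 = 0.0568889 ms; 5 hops → 0.284444 ms.
Propagation delays (d/s per hop): 0.0161111, 0.0513333, 0.0028, 0.00745, 0.00305164 ms; sum = 0.0807461 ms.
End-to-end = 0.3652 ms.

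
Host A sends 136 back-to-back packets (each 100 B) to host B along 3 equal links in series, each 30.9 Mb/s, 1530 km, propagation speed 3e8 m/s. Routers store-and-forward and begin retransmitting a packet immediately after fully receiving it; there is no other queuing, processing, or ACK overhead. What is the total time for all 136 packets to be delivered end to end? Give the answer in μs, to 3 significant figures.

18900 μs

Per-hop transmission t_tx = L/R = 800/30900000 = 25.89 μs.
Per-hop propagation t_prop = 1530000/300000000 = 5100 μs.
Pipeline fill: first packet needs 3·t_tx to clear all hops; remaining 135 packets each add one t_tx.
Total = (3+136-1)·t_tx + 3·t_prop = 138·25.89 + 3·5100 = 18900 μs.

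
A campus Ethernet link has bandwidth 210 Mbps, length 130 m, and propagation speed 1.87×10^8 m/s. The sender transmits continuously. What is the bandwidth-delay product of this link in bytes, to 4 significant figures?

Propagation delay = 130 / 187000000 = 6.95187e-07 s.
BDP = R × t_prop = 210000000 × 6.95187e-07 = 145.989 bits.
In bytes: 145.989/8 = 18.25 bytes.

18.25 bytes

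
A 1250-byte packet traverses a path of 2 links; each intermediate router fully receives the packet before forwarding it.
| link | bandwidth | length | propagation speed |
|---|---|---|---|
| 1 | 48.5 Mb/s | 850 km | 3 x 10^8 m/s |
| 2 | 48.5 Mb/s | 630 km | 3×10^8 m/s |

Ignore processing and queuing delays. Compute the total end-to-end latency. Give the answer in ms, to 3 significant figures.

5.35 ms

L = 1250 × 8 = 10000 bits.
Transmission delay per hop = L/R = 10000/48500000 = 0.206186 ms; 2 hops → 0.412371 ms.
Propagation delays (d/s per hop): 2.83333, 2.1 ms; sum = 4.93333 ms.
End-to-end = 5.35 ms.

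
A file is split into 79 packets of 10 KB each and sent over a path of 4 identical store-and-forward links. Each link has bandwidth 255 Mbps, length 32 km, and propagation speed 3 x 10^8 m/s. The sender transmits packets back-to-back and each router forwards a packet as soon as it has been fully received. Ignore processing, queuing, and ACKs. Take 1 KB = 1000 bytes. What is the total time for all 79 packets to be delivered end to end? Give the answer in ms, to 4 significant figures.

Per-hop transmission t_tx = L/R = 80000/255000000 = 0.313725 ms.
Per-hop propagation t_prop = 32000/300000000 = 0.106667 ms.
Pipeline fill: first packet needs 4·t_tx to clear all hops; remaining 78 packets each add one t_tx.
Total = (4+79-1)·t_tx + 4·t_prop = 82·0.313725 + 4·0.106667 = 26.15 ms.

26.15 ms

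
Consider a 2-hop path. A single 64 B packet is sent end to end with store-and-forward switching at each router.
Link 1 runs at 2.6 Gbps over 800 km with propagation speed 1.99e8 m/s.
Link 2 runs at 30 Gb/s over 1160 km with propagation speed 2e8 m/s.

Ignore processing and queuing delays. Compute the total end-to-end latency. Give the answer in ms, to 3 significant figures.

L = 64 × 8 = 512 bits.
Transmission delays (L/R per hop): 0.000196923, 1.70667e-05 ms; sum = 0.00021399 ms.
Propagation delays (d/s per hop): 4.0201, 5.8 ms; sum = 9.8201 ms.
End-to-end = 9.82 ms.

9.82 ms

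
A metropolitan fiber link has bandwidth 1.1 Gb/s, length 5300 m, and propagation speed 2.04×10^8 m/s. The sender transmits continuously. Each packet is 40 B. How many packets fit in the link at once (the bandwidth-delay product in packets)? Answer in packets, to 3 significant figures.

89.3 packets

Propagation delay = 5300 / 204000000 = 2.59804e-05 s.
BDP = R × t_prop = 1100000000 × 2.59804e-05 = 28578.4 bits.
In packets of 320 bits: 89.3 packets.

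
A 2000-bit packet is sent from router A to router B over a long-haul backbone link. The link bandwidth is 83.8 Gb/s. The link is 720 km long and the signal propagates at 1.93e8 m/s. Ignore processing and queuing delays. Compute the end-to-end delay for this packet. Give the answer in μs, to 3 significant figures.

Transmission delay = L/R = 2000 / 83800000000 = 0.0238663 μs.
Propagation delay = d/s = 720000 m / 193000000 m/s = 3730.57 μs.
Total = 3730 μs.

3730 μs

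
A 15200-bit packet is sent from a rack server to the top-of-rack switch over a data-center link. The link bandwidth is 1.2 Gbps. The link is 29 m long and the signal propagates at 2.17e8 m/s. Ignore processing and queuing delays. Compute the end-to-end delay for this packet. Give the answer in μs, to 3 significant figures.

12.8 μs

Transmission delay = L/R = 15200 / 1200000000 = 12.6667 μs.
Propagation delay = d/s = 29 m / 217000000 m/s = 0.133641 μs.
Total = 12.8 μs.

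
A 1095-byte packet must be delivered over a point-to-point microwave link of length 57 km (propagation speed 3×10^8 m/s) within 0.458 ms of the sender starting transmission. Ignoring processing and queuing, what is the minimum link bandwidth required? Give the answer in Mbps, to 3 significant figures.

L = 8760 bits.
Propagation delay = 57000 / 300000000 = 0.19 ms.
Transmission budget = 0.458 − 0.19 = 0.268 ms.
R ≥ L / t_tx = 8760 bits / 0.000268 s = 32.7 Mbps.

32.7 Mbps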